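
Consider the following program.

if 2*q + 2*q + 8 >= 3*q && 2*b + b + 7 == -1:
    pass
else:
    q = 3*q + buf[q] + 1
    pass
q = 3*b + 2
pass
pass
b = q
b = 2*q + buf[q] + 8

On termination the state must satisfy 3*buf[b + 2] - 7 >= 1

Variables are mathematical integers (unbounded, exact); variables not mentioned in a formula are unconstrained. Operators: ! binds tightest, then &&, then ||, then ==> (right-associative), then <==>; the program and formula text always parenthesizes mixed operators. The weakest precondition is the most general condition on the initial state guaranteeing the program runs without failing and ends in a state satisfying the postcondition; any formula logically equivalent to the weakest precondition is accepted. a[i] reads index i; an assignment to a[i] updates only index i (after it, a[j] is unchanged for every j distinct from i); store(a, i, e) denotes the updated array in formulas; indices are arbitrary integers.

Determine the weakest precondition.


Working backward. After the program, the postcondition 3*buf[b + 2] - 7 >= 1 must hold; in canonical form it is 3*buf[b + 2] >= 8.
Before b := 2*q + buf[q] + 8: 3*buf[buf[q] + 2*q + 10] >= 8
Before b := q: 3*buf[buf[q] + 2*q + 10] >= 8
Before skip: 3*buf[buf[q] + 2*q + 10] >= 8
Before skip: 3*buf[buf[q] + 2*q + 10] >= 8
Before q := 3*b + 2: 3*buf[buf[3*b + 2] + 6*b + 14] >= 8
Then branch requires 3*buf[buf[3*b + 2] + 6*b + 14] >= 8; else branch requires 3*buf[buf[3*b + 2] + 6*b + 14] >= 8.
Before the if: ((q >= -8 && 3*b == -8) ==> 3*buf[buf[3*b + 2] + 6*b + 14] >= 8) && ((!(q >= -8 && 3*b == -8)) ==> 3*buf[buf[3*b + 2] + 6*b + 14] >= 8)
Answer: WP = ((q >= -8 && 3*b == -8) ==> 3*buf[buf[3*b + 2] + 6*b + 14] >= 8) && ((!(q >= -8 && 3*b == -8)) ==> 3*buf[buf[3*b + 2] + 6*b + 14] >= 8)


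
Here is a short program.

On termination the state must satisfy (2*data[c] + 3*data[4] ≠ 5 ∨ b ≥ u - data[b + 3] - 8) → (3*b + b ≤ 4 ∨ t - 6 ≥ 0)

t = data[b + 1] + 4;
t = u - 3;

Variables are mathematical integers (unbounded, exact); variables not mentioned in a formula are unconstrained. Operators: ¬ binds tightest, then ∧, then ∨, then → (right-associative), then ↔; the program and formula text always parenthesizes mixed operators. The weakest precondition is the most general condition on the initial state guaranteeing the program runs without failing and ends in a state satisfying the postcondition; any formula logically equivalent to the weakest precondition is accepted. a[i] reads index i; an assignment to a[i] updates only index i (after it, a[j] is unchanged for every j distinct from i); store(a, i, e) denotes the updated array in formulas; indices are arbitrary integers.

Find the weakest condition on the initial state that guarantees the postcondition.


Working backward. After the program, the postcondition (2*data[c] + 3*data[4] ≠ 5 ∨ b ≥ u - data[b + 3] - 8) → (3*b + b ≤ 4 ∨ t - 6 ≥ 0) must hold; in canonical form it is (3*data[4] + 2*data[c] ≠ 5 ∨ data[b + 3] + b ≥ u - 8) → (4*b ≤ 4 ∨ t ≥ 6).
Before t := u - 3: (3*data[4] + 2*data[c] ≠ 5 ∨ data[b + 3] + b ≥ u - 8) → (4*b ≤ 4 ∨ u ≥ 9)
Before t := data[b + 1] + 4: (3*data[4] + 2*data[c] ≠ 5 ∨ data[b + 3] + b ≥ u - 8) → (4*b ≤ 4 ∨ u ≥ 9)
Answer: WP = (3*data[4] + 2*data[c] ≠ 5 ∨ data[b + 3] + b ≥ u - 8) → (4*b ≤ 4 ∨ u ≥ 9)


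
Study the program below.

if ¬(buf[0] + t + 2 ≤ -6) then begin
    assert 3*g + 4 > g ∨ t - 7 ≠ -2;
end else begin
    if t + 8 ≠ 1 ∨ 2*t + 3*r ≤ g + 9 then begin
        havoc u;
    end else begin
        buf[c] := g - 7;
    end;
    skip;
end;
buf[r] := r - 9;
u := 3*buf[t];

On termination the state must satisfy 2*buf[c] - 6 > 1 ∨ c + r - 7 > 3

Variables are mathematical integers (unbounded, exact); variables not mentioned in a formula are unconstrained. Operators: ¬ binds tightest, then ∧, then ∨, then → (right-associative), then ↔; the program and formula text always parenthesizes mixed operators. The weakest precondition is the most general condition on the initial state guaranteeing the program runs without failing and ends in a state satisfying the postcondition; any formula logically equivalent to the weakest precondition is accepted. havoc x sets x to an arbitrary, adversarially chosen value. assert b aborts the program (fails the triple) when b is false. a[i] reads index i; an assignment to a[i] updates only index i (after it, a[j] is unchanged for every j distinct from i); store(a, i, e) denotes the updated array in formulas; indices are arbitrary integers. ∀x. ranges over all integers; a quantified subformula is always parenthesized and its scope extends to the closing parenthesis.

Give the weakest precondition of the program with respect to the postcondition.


Working backward. After the program, the postcondition 2*buf[c] - 6 > 1 ∨ c + r - 7 > 3 must hold; in canonical form it is 2*buf[c] > 7 ∨ c + r > 10.
Before u := 3*buf[t]: 2*buf[c] > 7 ∨ c + r > 10
Before buf[r] := r - 9: 2*store(buf, r, r - 9)[c] > 7 ∨ c + r > 10
Then branch requires (2*g > -4 ∨ t ≠ 5) ∧ (2*store(buf, r, r - 9)[c] > 7 ∨ c + r > 10); else branch requires ((t ≠ -7 ∨ 3*r + 2*t ≤ g + 9) → (2*store(buf, r, r - 9)[c] > 7 ∨ c + r > 10)) ∧ ((¬(t ≠ -7 ∨ 3*r + 2*t ≤ g + 9)) → (2*store(store(buf, c, g - 7), r, r - 9)[c] > 7 ∨ c + r > 10)).
Before the if: ((¬(buf[0] + t ≤ -8)) → ((2*g > -4 ∨ t ≠ 5) ∧ (2*store(buf, r, r - 9)[c] > 7 ∨ c + r > 10))) ∧ (buf[0] + t ≤ -8 → (((t ≠ -7 ∨ 3*r + 2*t ≤ g + 9) → (2*store(buf, r, r - 9)[c] > 7 ∨ c + r > 10)) ∧ ((¬(t ≠ -7 ∨ 3*r + 2*t ≤ g + 9)) → (2*store(store(buf, c, g - 7), r, r - 9)[c] > 7 ∨ c + r > 10))))
Answer: WP = ((¬(buf[0] + t ≤ -8)) → ((2*g > -4 ∨ t ≠ 5) ∧ (2*store(buf, r, r - 9)[c] > 7 ∨ c + r > 10))) ∧ (buf[0] + t ≤ -8 → (((t ≠ -7 ∨ 3*r + 2*t ≤ g + 9) → (2*store(buf, r, r - 9)[c] > 7 ∨ c + r > 10)) ∧ ((¬(t ≠ -7 ∨ 3*r + 2*t ≤ g + 9)) → (2*store(store(buf, c, g - 7), r, r - 9)[c] > 7 ∨ c + r > 10))))


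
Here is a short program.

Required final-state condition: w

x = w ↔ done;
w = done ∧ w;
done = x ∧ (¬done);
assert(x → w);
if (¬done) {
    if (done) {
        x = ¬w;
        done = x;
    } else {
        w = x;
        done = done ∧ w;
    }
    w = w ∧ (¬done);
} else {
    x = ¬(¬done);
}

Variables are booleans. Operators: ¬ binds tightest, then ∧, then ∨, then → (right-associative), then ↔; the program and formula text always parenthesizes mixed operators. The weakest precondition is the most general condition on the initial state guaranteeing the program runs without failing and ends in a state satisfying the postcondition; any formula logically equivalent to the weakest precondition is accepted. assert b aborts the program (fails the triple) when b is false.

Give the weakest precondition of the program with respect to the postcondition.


Working backward. After the program, w must hold.
Then branch requires (done → w) ∧ ((¬done) → (x ∧ (¬(done ∧ x)))); else branch requires w.
Before the if: ((¬done) → ((done → w) ∧ ((¬done) → (x ∧ (¬(done ∧ x)))))) ∧ (done → w)
Before assert x → w: (x → w) ∧ ((¬done) → ((done → w) ∧ ((¬done) → (x ∧ (¬(done ∧ x)))))) ∧ (done → w)
Before done := x ∧ (¬done): (x → w) ∧ ((¬(x ∧ (¬done))) → (((x ∧ (¬done)) → w) ∧ ((¬(x ∧ (¬done))) → (x ∧ (¬(x ∧ (¬done))))))) ∧ ((x ∧ (¬done)) → w)
Before w := done ∧ w: (x → (done ∧ w)) ∧ ((¬(x ∧ (¬done))) → (((x ∧ (¬done)) → (done ∧ w)) ∧ ((¬(x ∧ (¬done))) → (x ∧ (¬(x ∧ (¬done))))))) ∧ ((x ∧ (¬done)) → (done ∧ w))
Before x := w ↔ done: ((w ↔ done) → (done ∧ w)) ∧ ((¬((w ↔ done) ∧ (¬done))) → ((((w ↔ done) ∧ (¬done)) → (done ∧ w)) ∧ ((¬((w ↔ done) ∧ (¬done))) → ((w ↔ done) ∧ (¬((w ↔ done) ∧ (¬done))))))) ∧ (((w ↔ done) ∧ (¬done)) → (done ∧ w))
Answer: WP = ((w ↔ done) → (done ∧ w)) ∧ ((¬((w ↔ done) ∧ (¬done))) → ((((w ↔ done) ∧ (¬done)) → (done ∧ w)) ∧ ((¬((w ↔ done) ∧ (¬done))) → ((w ↔ done) ∧ (¬((w ↔ done) ∧ (¬done))))))) ∧ (((w ↔ done) ∧ (¬done)) → (done ∧ w))


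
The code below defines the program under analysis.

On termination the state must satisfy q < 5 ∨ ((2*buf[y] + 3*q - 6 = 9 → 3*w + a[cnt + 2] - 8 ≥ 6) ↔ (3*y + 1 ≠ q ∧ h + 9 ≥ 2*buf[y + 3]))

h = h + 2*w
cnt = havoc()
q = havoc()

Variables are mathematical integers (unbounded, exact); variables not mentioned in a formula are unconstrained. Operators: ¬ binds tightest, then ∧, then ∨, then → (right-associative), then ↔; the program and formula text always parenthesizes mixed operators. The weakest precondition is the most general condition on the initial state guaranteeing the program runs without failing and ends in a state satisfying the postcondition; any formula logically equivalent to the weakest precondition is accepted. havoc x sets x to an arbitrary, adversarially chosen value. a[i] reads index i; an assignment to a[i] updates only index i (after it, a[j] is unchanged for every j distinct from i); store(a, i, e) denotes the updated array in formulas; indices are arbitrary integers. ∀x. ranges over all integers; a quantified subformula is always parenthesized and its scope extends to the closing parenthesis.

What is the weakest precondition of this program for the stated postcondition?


Working backward. After the program, the postcondition q < 5 ∨ ((2*buf[y] + 3*q - 6 = 9 → 3*w + a[cnt + 2] - 8 ≥ 6) ↔ (3*y + 1 ≠ q ∧ h + 9 ≥ 2*buf[y + 3])) must hold; in canonical form it is q < 5 ∨ ((2*buf[y] + 3*q = 15 → a[cnt + 2] + 3*w ≥ 14) ↔ (3*y ≠ q - 1 ∧ h ≥ 2*buf[y + 3] - 9)).
Before havoc q: ∀q_1. (q_1 < 5 ∨ ((2*buf[y] + 3*q_1 = 15 → a[cnt + 2] + 3*w ≥ 14) ↔ (3*y ≠ q_1 - 1 ∧ h ≥ 2*buf[y + 3] - 9)))
Before havoc cnt: ∀cnt_1. (∀q_1. (q_1 < 5 ∨ ((2*buf[y] + 3*q_1 = 15 → a[cnt_1 + 2] + 3*w ≥ 14) ↔ (3*y ≠ q_1 - 1 ∧ h ≥ 2*buf[y + 3] - 9))))
Before h := h + 2*w: ∀cnt_1. (∀q_1. (q_1 < 5 ∨ ((2*buf[y] + 3*q_1 = 15 → a[cnt_1 + 2] + 3*w ≥ 14) ↔ (3*y ≠ q_1 - 1 ∧ h + 2*w ≥ 2*buf[y + 3] - 9))))
Answer: WP = ∀cnt_1. (∀q_1. (q_1 < 5 ∨ ((2*buf[y] + 3*q_1 = 15 → a[cnt_1 + 2] + 3*w ≥ 14) ↔ (3*y ≠ q_1 - 1 ∧ h + 2*w ≥ 2*buf[y + 3] - 9))))


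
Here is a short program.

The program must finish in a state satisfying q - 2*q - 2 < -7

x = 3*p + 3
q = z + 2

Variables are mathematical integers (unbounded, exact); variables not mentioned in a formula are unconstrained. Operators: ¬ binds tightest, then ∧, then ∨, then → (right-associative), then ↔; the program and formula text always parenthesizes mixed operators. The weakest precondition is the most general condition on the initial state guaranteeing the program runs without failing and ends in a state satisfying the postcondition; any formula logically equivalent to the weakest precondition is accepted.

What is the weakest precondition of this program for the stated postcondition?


Working backward. After the program, the postcondition q - 2*q - 2 < -7 must hold; in canonical form it is q > 5.
Before q := z + 2: z > 3
Before x := 3*p + 3: z > 3
Answer: WP = z > 3


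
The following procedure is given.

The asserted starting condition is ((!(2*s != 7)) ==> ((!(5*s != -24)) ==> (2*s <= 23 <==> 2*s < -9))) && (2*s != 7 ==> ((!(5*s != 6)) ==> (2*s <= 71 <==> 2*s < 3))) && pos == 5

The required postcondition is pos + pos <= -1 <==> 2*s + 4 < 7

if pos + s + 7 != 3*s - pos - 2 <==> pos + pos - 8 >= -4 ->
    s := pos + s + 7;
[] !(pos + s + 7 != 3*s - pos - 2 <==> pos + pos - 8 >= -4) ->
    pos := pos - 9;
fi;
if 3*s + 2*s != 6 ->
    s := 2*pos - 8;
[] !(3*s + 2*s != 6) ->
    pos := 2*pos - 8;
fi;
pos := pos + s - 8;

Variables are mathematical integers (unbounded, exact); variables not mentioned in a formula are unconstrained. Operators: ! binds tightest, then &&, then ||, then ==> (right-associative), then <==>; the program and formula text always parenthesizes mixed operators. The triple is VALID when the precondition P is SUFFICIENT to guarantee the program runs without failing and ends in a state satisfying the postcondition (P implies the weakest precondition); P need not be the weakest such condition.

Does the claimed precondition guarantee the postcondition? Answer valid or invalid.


Working backward. After the program, the postcondition pos + pos <= -1 <==> 2*s + 4 < 7 must hold; in canonical form it is 2*pos <= -1 <==> 2*s < 3.
Before pos := pos + s - 8: 2*pos + 2*s <= 15 <==> 2*s < 3
Then branch requires 6*pos <= 31 <==> 4*pos < 19; else branch requires 4*pos + 2*s <= 31 <==> 2*s < 3.
Before the if: (5*s != 6 ==> (6*pos <= 31 <==> 4*pos < 19)) && ((!(5*s != 6)) ==> (4*pos + 2*s <= 31 <==> 2*s < 3))
Then branch requires (5*pos + 5*s != -29 ==> (6*pos <= 31 <==> 4*pos < 19)) && ((!(5*pos + 5*s != -29)) ==> (6*pos + 2*s <= 17 <==> 2*pos + 2*s < -11)); else branch requires (5*s != 6 ==> (6*pos <= 85 <==> 4*pos < 55)) && ((!(5*s != 6)) ==> (4*pos + 2*s <= 67 <==> 2*s < 3)).
Before the if: ((2*pos != 2*s - 9 <==> 2*pos >= 4) ==> ((5*pos + 5*s != -29 ==> (6*pos <= 31 <==> 4*pos < 19)) && ((!(5*pos + 5*s != -29)) ==> (6*pos + 2*s <= 17 <==> 2*pos + 2*s < -11)))) && ((!(2*pos != 2*s - 9 <==> 2*pos >= 4)) ==> ((5*s != 6 ==> (6*pos <= 85 <==> 4*pos < 55)) && ((!(5*s != 6)) ==> (4*pos + 2*s <= 67 <==> 2*s < 3))))
The weakest precondition is ((2*pos != 2*s - 9 <==> 2*pos >= 4) ==> ((5*pos + 5*s != -29 ==> (6*pos <= 31 <==> 4*pos < 19)) && ((!(5*pos + 5*s != -29)) ==> (6*pos + 2*s <= 17 <==> 2*pos + 2*s < -11)))) && ((!(2*pos != 2*s - 9 <==> 2*pos >= 4)) ==> ((5*s != 6 ==> (6*pos <= 85 <==> 4*pos < 55)) && ((!(5*s != 6)) ==> (4*pos + 2*s <= 67 <==> 2*s < 3)))).
Check whether ((!(2*s != 7)) ==> ((!(5*s != -24)) ==> (2*s <= 23 <==> 2*s < -9))) && (2*s != 7 ==> ((!(5*s != 6)) ==> (2*s <= 71 <==> 2*s < 3))) && pos == 5 implies it.
Countermodel: at the initial state pos = 5, s = 0, the precondition holds but the weakest precondition fails.
Answer: invalid


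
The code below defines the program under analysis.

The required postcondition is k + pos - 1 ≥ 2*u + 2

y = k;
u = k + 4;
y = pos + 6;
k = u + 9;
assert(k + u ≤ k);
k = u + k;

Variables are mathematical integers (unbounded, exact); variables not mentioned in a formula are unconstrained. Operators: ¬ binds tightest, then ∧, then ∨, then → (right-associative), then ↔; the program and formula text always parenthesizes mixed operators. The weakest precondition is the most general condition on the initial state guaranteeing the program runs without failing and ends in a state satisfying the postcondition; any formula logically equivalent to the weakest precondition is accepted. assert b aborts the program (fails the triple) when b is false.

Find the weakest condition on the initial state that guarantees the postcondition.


Working backward. After the program, the postcondition k + pos - 1 ≥ 2*u + 2 must hold; in canonical form it is k + pos ≥ 2*u + 3.
Before k := u + k: k + pos ≥ u + 3
Before assert k + u ≤ k: u ≤ 0 ∧ k + pos ≥ u + 3
Before k := u + 9: u ≤ 0 ∧ pos ≥ -6
Before y := pos + 6: u ≤ 0 ∧ pos ≥ -6
Before u := k + 4: k ≤ -4 ∧ pos ≥ -6
Before y := k: k ≤ -4 ∧ pos ≥ -6
Answer: WP = k ≤ -4 ∧ pos ≥ -6


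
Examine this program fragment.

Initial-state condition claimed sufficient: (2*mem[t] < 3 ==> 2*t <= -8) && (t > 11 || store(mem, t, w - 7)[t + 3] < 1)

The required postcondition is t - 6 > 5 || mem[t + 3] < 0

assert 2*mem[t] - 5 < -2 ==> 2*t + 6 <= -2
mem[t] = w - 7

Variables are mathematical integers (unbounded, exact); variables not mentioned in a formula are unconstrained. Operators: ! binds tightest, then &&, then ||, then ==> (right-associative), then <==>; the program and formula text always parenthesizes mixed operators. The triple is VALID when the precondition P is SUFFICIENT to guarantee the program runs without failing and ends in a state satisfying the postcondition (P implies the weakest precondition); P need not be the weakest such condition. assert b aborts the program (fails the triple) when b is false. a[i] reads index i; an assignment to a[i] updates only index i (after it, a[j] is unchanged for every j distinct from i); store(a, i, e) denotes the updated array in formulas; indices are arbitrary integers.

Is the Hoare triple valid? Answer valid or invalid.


Working backward. After the program, the postcondition t - 6 > 5 || mem[t + 3] < 0 must hold; in canonical form it is t > 11 || mem[t + 3] < 0.
Before mem[t] := w - 7: t > 11 || store(mem, t, w - 7)[t + 3] < 0
Before assert 2*mem[t] - 5 < -2 ==> 2*t + 6 <= -2: (2*mem[t] < 3 ==> 2*t <= -8) && (t > 11 || store(mem, t, w - 7)[t + 3] < 0)
The weakest precondition is (2*mem[t] < 3 ==> 2*t <= -8) && (t > 11 || store(mem, t, w - 7)[t + 3] < 0).
Check whether (2*mem[t] < 3 ==> 2*t <= -8) && (t > 11 || store(mem, t, w - 7)[t + 3] < 1) implies it.
Countermodel: at the initial state mem = {[-15215] = 2, [-15212] = 0, elsewhere 0}, t = -15215, w = 0, the precondition holds but the weakest precondition fails.
Answer: invalid


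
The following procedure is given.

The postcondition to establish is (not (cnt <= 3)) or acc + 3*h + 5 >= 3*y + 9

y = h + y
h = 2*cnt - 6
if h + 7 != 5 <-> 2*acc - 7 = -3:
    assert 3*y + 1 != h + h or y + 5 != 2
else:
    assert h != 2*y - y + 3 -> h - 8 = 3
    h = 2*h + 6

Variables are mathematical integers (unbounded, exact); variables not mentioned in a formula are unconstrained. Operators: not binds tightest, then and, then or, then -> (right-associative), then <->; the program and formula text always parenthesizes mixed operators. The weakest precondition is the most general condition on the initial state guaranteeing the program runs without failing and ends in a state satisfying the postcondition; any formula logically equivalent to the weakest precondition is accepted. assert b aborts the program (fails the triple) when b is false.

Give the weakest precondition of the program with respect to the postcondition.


Working backward. After the program, the postcondition (not (cnt <= 3)) or acc + 3*h + 5 >= 3*y + 9 must hold; in canonical form it is (not (cnt <= 3)) or acc + 3*h >= 3*y + 4.
Then branch requires (3*y != 2*h - 1 or y != -3) and ((not (cnt <= 3)) or acc + 3*h >= 3*y + 4); else branch requires (h != y + 3 -> h = 11) and ((not (cnt <= 3)) or acc + 6*h >= 3*y - 14).
Before the if: ((h != -2 <-> 2*acc = 4) -> ((3*y != 2*h - 1 or y != -3) and ((not (cnt <= 3)) or acc + 3*h >= 3*y + 4))) and ((not (h != -2 <-> 2*acc = 4)) -> ((h != y + 3 -> h = 11) and ((not (cnt <= 3)) or acc + 6*h >= 3*y - 14)))
Before h := 2*cnt - 6: ((2*cnt != 4 <-> 2*acc = 4) -> ((3*y != 4*cnt - 13 or y != -3) and ((not (cnt <= 3)) or acc + 6*cnt >= 3*y + 22))) and ((not (2*cnt != 4 <-> 2*acc = 4)) -> ((2*cnt != y + 9 -> 2*cnt = 17) and ((not (cnt <= 3)) or acc + 12*cnt >= 3*y + 22)))
Before y := h + y: ((2*cnt != 4 <-> 2*acc = 4) -> ((3*h + 3*y != 4*cnt - 13 or h + y != -3) and ((not (cnt <= 3)) or acc + 6*cnt >= 3*h + 3*y + 22))) and ((not (2*cnt != 4 <-> 2*acc = 4)) -> ((2*cnt != h + y + 9 -> 2*cnt = 17) and ((not (cnt <= 3)) or acc + 12*cnt >= 3*h + 3*y + 22)))
Answer: WP = ((2*cnt != 4 <-> 2*acc = 4) -> ((3*h + 3*y != 4*cnt - 13 or h + y != -3) and ((not (cnt <= 3)) or acc + 6*cnt >= 3*h + 3*y + 22))) and ((not (2*cnt != 4 <-> 2*acc = 4)) -> ((2*cnt != h + y + 9 -> 2*cnt = 17) and ((not (cnt <= 3)) or acc + 12*cnt >= 3*h + 3*y + 22)))


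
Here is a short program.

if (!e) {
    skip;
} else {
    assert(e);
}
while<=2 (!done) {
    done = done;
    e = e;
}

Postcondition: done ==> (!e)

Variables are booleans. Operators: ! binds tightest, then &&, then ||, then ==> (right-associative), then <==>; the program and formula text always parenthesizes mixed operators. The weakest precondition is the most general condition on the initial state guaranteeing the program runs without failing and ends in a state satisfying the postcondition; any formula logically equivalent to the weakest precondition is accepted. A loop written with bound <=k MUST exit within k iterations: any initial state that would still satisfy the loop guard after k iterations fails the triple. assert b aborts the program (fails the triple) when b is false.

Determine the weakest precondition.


Working backward. After the program, done ==> (!e) must hold.
Before the loop (bound <=2), unroll the exhaustion recursion (WP_0 = exit-now case; WP_j = one more guarded iteration, up to j = 2):
  WP_0: done && (done ==> (!e))
  WP_1: ((!done) ==> (done && (done ==> (!e)))) && (done ==> (done ==> (!e)))
  WP_2: ((!done) ==> (((!done) ==> (done && (done ==> (!e)))) && (done ==> (done ==> (!e))))) && (done ==> (done ==> (!e)))
So before the loop: ((!done) ==> (((!done) ==> (done && (done ==> (!e)))) && (done ==> (done ==> (!e))))) && (done ==> (done ==> (!e)))
Then branch requires ((!done) ==> (((!done) ==> (done && (done ==> (!e)))) && (done ==> (done ==> (!e))))) && (done ==> (done ==> (!e))); else branch requires e && ((!done) ==> (((!done) ==> (done && (done ==> (!e)))) && (done ==> (done ==> (!e))))) && (done ==> (done ==> (!e))).
Before the if: ((!e) ==> (((!done) ==> (((!done) ==> (done && (done ==> (!e)))) && (done ==> (done ==> (!e))))) && (done ==> (done ==> (!e))))) && (e ==> (e && ((!done) ==> (((!done) ==> (done && (done ==> (!e)))) && (done ==> (done ==> (!e))))) && (done ==> (done ==> (!e)))))
Answer: WP = ((!e) ==> (((!done) ==> (((!done) ==> (done && (done ==> (!e)))) && (done ==> (done ==> (!e))))) && (done ==> (done ==> (!e))))) && (e ==> (e && ((!done) ==> (((!done) ==> (done && (done ==> (!e)))) && (done ==> (done ==> (!e))))) && (done ==> (done ==> (!e)))))


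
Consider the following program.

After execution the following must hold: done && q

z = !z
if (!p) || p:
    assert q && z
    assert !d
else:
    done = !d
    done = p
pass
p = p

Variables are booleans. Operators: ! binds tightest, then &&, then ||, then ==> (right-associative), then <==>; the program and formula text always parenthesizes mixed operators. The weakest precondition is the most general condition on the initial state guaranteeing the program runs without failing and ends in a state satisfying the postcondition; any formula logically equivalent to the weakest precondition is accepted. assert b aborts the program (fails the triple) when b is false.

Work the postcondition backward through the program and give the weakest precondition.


Working backward. After the program, done && q must hold.
Before p := p: done && q
Before skip: done && q
Then branch requires q && z && (!d) && done; else branch requires p && q.
Before the if: q && z && (!d) && done
Before z := !z: q && (!z) && (!d) && done
Answer: WP = q && (!z) && (!d) && done


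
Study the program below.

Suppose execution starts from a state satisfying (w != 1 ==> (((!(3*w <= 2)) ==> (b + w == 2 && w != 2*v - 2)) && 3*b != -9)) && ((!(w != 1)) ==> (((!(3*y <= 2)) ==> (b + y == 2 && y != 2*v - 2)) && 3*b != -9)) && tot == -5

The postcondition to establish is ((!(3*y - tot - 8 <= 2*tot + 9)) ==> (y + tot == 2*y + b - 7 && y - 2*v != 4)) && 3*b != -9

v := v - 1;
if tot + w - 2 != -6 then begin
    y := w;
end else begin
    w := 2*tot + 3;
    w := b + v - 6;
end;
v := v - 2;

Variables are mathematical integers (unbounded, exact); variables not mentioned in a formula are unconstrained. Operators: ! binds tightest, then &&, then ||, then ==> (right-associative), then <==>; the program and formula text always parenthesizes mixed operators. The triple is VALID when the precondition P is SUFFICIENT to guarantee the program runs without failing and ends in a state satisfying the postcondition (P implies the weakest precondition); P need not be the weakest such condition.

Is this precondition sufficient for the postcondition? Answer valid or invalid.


Working backward. After the program, the postcondition ((!(3*y - tot - 8 <= 2*tot + 9)) ==> (y + tot == 2*y + b - 7 && y - 2*v != 4)) && 3*b != -9 must hold; in canonical form it is ((!(3*y <= 3*tot + 17)) ==> (tot == b + y - 7 && y != 2*v + 4)) && 3*b != -9.
Before v := v - 2: ((!(3*y <= 3*tot + 17)) ==> (tot == b + y - 7 && y != 2*v)) && 3*b != -9
Then branch requires ((!(3*w <= 3*tot + 17)) ==> (tot == b + w - 7 && w != 2*v)) && 3*b != -9; else branch requires ((!(3*y <= 3*tot + 17)) ==> (tot == b + y - 7 && y != 2*v)) && 3*b != -9.
Before the if: (tot + w != -4 ==> (((!(3*w <= 3*tot + 17)) ==> (tot == b + w - 7 && w != 2*v)) && 3*b != -9)) && ((!(tot + w != -4)) ==> (((!(3*y <= 3*tot + 17)) ==> (tot == b + y - 7 && y != 2*v)) && 3*b != -9))
Before v := v - 1: (tot + w != -4 ==> (((!(3*w <= 3*tot + 17)) ==> (tot == b + w - 7 && w != 2*v - 2)) && 3*b != -9)) && ((!(tot + w != -4)) ==> (((!(3*y <= 3*tot + 17)) ==> (tot == b + y - 7 && y != 2*v - 2)) && 3*b != -9))
The weakest precondition is (tot + w != -4 ==> (((!(3*w <= 3*tot + 17)) ==> (tot == b + w - 7 && w != 2*v - 2)) && 3*b != -9)) && ((!(tot + w != -4)) ==> (((!(3*y <= 3*tot + 17)) ==> (tot == b + y - 7 && y != 2*v - 2)) && 3*b != -9)).
Check whether (w != 1 ==> (((!(3*w <= 2)) ==> (b + w == 2 && w != 2*v - 2)) && 3*b != -9)) && ((!(w != 1)) ==> (((!(3*y <= 2)) ==> (b + y == 2 && y != 2*v - 2)) && 3*b != -9)) && tot == -5 implies it.
Every state satisfying the precondition satisfies the weakest precondition: the implication holds.
Answer: valid


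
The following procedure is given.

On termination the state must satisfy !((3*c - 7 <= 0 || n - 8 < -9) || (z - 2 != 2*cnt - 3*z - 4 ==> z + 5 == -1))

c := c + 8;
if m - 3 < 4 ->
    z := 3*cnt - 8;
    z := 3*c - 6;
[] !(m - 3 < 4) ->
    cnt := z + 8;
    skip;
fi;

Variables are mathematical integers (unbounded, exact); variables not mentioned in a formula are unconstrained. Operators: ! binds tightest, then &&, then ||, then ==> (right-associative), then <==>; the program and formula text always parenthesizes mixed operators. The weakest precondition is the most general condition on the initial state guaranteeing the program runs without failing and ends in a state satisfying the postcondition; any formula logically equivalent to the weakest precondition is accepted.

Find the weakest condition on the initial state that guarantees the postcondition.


Working backward. After the program, the postcondition !((3*c - 7 <= 0 || n - 8 < -9) || (z - 2 != 2*cnt - 3*z - 4 ==> z + 5 == -1)) must hold; in canonical form it is !(3*c <= 7 || n < -1 || (4*z != 2*cnt - 2 ==> z == -6)).
Then branch requires !(3*c <= 7 || n < -1 || (12*c != 2*cnt + 22 ==> 3*c == 0)); else branch requires !(3*c <= 7 || n < -1 || (2*z != 14 ==> z == -6)).
Before the if: (m < 7 ==> (!(3*c <= 7 || n < -1 || (12*c != 2*cnt + 22 ==> 3*c == 0)))) && ((!(m < 7)) ==> (!(3*c <= 7 || n < -1 || (2*z != 14 ==> z == -6))))
Before c := c + 8: (m < 7 ==> (!(3*c <= -17 || n < -1 || (12*c != 2*cnt - 74 ==> 3*c == -24)))) && ((!(m < 7)) ==> (!(3*c <= -17 || n < -1 || (2*z != 14 ==> z == -6))))
Answer: WP = (m < 7 ==> (!(3*c <= -17 || n < -1 || (12*c != 2*cnt - 74 ==> 3*c == -24)))) && ((!(m < 7)) ==> (!(3*c <= -17 || n < -1 || (2*z != 14 ==> z == -6))))


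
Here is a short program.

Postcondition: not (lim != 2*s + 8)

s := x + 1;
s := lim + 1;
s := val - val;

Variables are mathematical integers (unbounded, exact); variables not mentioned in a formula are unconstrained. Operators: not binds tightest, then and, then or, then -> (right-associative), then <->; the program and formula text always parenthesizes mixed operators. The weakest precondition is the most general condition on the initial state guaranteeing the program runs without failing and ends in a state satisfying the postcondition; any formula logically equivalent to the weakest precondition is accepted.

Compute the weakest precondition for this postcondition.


Working backward. After the program, not (lim != 2*s + 8) must hold.
Before s := val - val: not (lim != 8)
Before s := lim + 1: not (lim != 8)
Before s := x + 1: not (lim != 8)
Answer: WP = not (lim != 8)


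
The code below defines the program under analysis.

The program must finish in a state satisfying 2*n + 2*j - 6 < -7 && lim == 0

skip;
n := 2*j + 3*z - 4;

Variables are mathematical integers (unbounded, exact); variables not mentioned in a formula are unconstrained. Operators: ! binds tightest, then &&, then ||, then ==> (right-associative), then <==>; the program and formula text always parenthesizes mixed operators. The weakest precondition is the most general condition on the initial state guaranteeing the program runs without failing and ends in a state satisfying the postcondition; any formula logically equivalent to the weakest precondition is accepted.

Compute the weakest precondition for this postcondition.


Working backward. After the program, the postcondition 2*n + 2*j - 6 < -7 && lim == 0 must hold; in canonical form it is 2*j + 2*n < -1 && lim == 0.
Before n := 2*j + 3*z - 4: 6*j + 6*z < 7 && lim == 0
Before skip: 6*j + 6*z < 7 && lim == 0
Answer: WP = 6*j + 6*z < 7 && lim == 0


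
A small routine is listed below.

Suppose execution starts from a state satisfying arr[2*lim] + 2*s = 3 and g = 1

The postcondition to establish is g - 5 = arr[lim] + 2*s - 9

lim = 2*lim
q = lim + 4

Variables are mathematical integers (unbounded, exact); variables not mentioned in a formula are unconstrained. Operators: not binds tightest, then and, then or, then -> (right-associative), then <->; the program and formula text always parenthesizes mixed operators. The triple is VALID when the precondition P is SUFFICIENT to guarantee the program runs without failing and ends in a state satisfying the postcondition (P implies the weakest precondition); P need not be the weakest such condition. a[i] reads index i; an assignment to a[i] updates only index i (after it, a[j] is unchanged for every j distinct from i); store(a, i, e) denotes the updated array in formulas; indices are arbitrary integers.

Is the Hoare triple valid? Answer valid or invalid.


Working backward. After the program, the postcondition g - 5 = arr[lim] + 2*s - 9 must hold; in canonical form it is g = arr[lim] + 2*s - 4.
Before q := lim + 4: g = arr[lim] + 2*s - 4
Before lim := 2*lim: g = arr[2*lim] + 2*s - 4
The weakest precondition is g = arr[2*lim] + 2*s - 4.
Check whether arr[2*lim] + 2*s = 3 and g = 1 implies it.
Countermodel: at the initial state arr = {[0] = 3, elsewhere 3}, g = 1, lim = 0, s = 0, the precondition holds but the weakest precondition fails.
Answer: invalid


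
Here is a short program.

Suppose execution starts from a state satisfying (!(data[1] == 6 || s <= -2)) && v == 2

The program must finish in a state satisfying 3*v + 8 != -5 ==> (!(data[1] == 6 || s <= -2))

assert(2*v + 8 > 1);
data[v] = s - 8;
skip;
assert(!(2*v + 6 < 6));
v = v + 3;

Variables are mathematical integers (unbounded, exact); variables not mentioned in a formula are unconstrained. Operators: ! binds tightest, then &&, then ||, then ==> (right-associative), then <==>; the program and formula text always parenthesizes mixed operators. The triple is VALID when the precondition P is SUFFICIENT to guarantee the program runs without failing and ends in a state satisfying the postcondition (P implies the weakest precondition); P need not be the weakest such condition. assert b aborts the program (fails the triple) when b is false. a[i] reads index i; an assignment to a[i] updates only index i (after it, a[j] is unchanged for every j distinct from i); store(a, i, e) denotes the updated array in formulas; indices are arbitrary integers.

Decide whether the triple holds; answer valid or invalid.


Working backward. After the program, the postcondition 3*v + 8 != -5 ==> (!(data[1] == 6 || s <= -2)) must hold; in canonical form it is 3*v != -13 ==> (!(data[1] == 6 || s <= -2)).
Before v := v + 3: 3*v != -22 ==> (!(data[1] == 6 || s <= -2))
Before assert !(2*v + 6 < 6): (!(2*v < 0)) && (3*v != -22 ==> (!(data[1] == 6 || s <= -2)))
Before skip: (!(2*v < 0)) && (3*v != -22 ==> (!(data[1] == 6 || s <= -2)))
Before data[v] := s - 8: (!(2*v < 0)) && (3*v != -22 ==> (!(store(data, v, s - 8)[1] == 6 || s <= -2)))
Before assert 2*v + 8 > 1: 2*v > -7 && (!(2*v < 0)) && (3*v != -22 ==> (!(store(data, v, s - 8)[1] == 6 || s <= -2)))
The weakest precondition is 2*v > -7 && (!(2*v < 0)) && (3*v != -22 ==> (!(store(data, v, s - 8)[1] == 6 || s <= -2))).
Check whether (!(data[1] == 6 || s <= -2)) && v == 2 implies it.
Every state satisfying the precondition satisfies the weakest precondition: the implication holds.
Answer: valid


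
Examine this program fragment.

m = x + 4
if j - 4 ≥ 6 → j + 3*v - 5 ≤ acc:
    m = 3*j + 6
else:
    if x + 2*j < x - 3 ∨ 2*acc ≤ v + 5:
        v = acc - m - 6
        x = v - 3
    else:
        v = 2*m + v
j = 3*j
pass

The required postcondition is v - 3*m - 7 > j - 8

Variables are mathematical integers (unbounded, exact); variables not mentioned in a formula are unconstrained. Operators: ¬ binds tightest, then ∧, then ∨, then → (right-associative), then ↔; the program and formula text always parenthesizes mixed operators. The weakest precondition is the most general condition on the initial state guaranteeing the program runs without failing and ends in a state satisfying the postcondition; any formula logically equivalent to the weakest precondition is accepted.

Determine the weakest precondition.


Working backward. After the program, the postcondition v - 3*m - 7 > j - 8 must hold; in canonical form it is v > j + 3*m - 1.
Before skip: v > j + 3*m - 1
Before j := 3*j: v > 3*j + 3*m - 1
Then branch requires v > 12*j + 17; else branch requires ((2*j < -3 ∨ 2*acc ≤ v + 5) → acc > 3*j + 4*m + 5) ∧ ((¬(2*j < -3 ∨ 2*acc ≤ v + 5)) → v > 3*j + m - 1).
Before the if: ((j ≥ 10 → j + 3*v ≤ acc + 5) → v > 12*j + 17) ∧ ((¬(j ≥ 10 → j + 3*v ≤ acc + 5)) → (((2*j < -3 ∨ 2*acc ≤ v + 5) → acc > 3*j + 4*m + 5) ∧ ((¬(2*j < -3 ∨ 2*acc ≤ v + 5)) → v > 3*j + m - 1)))
Before m := x + 4: ((j ≥ 10 → j + 3*v ≤ acc + 5) → v > 12*j + 17) ∧ ((¬(j ≥ 10 → j + 3*v ≤ acc + 5)) → (((2*j < -3 ∨ 2*acc ≤ v + 5) → acc > 3*j + 4*x + 21) ∧ ((¬(2*j < -3 ∨ 2*acc ≤ v + 5)) → v > 3*j + x + 3)))
Answer: WP = ((j ≥ 10 → j + 3*v ≤ acc + 5) → v > 12*j + 17) ∧ ((¬(j ≥ 10 → j + 3*v ≤ acc + 5)) → (((2*j < -3 ∨ 2*acc ≤ v + 5) → acc > 3*j + 4*x + 21) ∧ ((¬(2*j < -3 ∨ 2*acc ≤ v + 5)) → v > 3*j + x + 3)))


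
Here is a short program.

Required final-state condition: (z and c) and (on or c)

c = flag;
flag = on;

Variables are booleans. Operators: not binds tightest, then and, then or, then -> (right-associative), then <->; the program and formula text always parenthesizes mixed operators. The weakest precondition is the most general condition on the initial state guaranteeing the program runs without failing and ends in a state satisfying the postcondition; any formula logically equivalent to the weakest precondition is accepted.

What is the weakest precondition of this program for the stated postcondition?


Working backward. After the program, the postcondition (z and c) and (on or c) must hold; in canonical form it is z and c and (on or c).
Before flag := on: z and c and (on or c)
Before c := flag: z and flag and (on or flag)
Answer: WP = z and flag and (on or flag)


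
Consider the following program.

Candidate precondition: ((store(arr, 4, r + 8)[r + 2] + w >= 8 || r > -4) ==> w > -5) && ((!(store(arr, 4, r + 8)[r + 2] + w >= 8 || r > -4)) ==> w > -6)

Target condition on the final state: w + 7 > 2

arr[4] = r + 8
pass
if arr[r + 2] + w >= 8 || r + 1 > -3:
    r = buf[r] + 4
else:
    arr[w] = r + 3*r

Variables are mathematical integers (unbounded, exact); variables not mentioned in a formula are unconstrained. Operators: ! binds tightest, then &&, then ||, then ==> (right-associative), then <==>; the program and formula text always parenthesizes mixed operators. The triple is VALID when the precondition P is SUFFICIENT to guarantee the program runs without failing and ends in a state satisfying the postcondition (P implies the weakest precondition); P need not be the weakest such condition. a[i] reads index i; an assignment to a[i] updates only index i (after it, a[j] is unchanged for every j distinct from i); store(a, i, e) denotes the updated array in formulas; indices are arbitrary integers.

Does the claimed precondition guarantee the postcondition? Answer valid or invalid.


Working backward. After the program, the postcondition w + 7 > 2 must hold; in canonical form it is w > -5.
Then branch requires w > -5; else branch requires w > -5.
Before the if: ((arr[r + 2] + w >= 8 || r > -4) ==> w > -5) && ((!(arr[r + 2] + w >= 8 || r > -4)) ==> w > -5)
Before skip: ((arr[r + 2] + w >= 8 || r > -4) ==> w > -5) && ((!(arr[r + 2] + w >= 8 || r > -4)) ==> w > -5)
Before arr[4] := r + 8: ((store(arr, 4, r + 8)[r + 2] + w >= 8 || r > -4) ==> w > -5) && ((!(store(arr, 4, r + 8)[r + 2] + w >= 8 || r > -4)) ==> w > -5)
The weakest precondition is ((store(arr, 4, r + 8)[r + 2] + w >= 8 || r > -4) ==> w > -5) && ((!(store(arr, 4, r + 8)[r + 2] + w >= 8 || r > -4)) ==> w > -5).
Check whether ((store(arr, 4, r + 8)[r + 2] + w >= 8 || r > -4) ==> w > -5) && ((!(store(arr, 4, r + 8)[r + 2] + w >= 8 || r > -4)) ==> w > -6) implies it.
Countermodel: at the initial state arr = {[-15217] = 0, [4] = 3, elsewhere 3}, r = -15219, w = -5, the precondition holds but the weakest precondition fails.
Answer: invalid


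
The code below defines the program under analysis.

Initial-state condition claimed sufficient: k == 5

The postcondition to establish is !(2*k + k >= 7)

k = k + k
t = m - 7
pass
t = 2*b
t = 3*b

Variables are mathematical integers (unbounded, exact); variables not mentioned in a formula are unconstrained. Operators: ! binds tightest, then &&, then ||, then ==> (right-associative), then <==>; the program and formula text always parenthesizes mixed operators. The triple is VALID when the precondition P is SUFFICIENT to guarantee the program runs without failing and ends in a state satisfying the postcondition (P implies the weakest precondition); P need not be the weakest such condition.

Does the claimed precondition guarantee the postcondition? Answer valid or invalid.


Working backward. After the program, the postcondition !(2*k + k >= 7) must hold; in canonical form it is !(3*k >= 7).
Before t := 3*b: !(3*k >= 7)
Before t := 2*b: !(3*k >= 7)
Before skip: !(3*k >= 7)
Before t := m - 7: !(3*k >= 7)
Before k := k + k: !(6*k >= 7)
The weakest precondition is !(6*k >= 7).
Check whether k == 5 implies it.
Countermodel: at the initial state k = 5, the precondition holds but the weakest precondition fails.
Answer: invalid


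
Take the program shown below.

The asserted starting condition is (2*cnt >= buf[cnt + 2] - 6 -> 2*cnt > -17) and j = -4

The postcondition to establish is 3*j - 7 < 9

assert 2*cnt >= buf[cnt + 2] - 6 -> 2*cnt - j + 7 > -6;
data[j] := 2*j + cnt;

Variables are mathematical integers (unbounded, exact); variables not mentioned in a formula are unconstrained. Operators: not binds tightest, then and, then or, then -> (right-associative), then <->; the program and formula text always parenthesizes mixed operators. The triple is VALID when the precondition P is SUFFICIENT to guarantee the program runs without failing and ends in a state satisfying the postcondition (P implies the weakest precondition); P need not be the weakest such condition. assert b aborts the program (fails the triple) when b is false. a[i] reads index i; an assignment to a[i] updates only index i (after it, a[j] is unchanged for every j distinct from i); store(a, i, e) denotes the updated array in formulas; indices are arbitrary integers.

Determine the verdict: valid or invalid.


Working backward. After the program, the postcondition 3*j - 7 < 9 must hold; in canonical form it is 3*j < 16.
Before data[j] := 2*j + cnt: 3*j < 16
Before assert 2*cnt >= buf[cnt + 2] - 6 -> 2*cnt - j + 7 > -6: (2*cnt >= buf[cnt + 2] - 6 -> 2*cnt > j - 13) and 3*j < 16
The weakest precondition is (2*cnt >= buf[cnt + 2] - 6 -> 2*cnt > j - 13) and 3*j < 16.
Check whether (2*cnt >= buf[cnt + 2] - 6 -> 2*cnt > -17) and j = -4 implies it.
Every state satisfying the precondition satisfies the weakest precondition: the implication holds.
Answer: valid
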